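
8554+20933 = 29487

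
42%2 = 0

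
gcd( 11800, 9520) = 40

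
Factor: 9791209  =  9791209^1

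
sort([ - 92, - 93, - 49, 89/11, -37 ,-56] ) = [ - 93,-92,-56, - 49, - 37,89/11 ]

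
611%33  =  17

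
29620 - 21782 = 7838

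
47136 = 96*491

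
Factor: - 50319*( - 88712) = 4463899128 = 2^3*3^2*13^1*853^1*5591^1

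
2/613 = 2/613 = 0.00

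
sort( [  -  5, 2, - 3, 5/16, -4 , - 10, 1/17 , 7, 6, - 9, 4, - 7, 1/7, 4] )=[ - 10, - 9, - 7, - 5, - 4, - 3, 1/17, 1/7,5/16, 2,4, 4,6, 7 ]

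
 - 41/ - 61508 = 41/61508 =0.00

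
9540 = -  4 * (  -  2385 ) 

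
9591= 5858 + 3733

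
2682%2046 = 636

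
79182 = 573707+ - 494525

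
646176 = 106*6096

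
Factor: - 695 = -5^1* 139^1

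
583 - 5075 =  - 4492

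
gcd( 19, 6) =1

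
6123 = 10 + 6113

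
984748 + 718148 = 1702896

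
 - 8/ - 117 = 8/117 = 0.07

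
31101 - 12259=18842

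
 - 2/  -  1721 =2/1721=   0.00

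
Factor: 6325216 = 2^5*157^1*1259^1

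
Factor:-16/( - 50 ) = 2^3 * 5^( - 2) = 8/25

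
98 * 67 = 6566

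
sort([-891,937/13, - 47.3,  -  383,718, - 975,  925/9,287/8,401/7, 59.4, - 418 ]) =[ - 975,-891, - 418, - 383, - 47.3,287/8 , 401/7 , 59.4, 937/13,925/9,718]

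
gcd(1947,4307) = 59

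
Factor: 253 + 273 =2^1 * 263^1  =  526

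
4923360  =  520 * 9468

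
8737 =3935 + 4802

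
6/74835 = 2/24945=0.00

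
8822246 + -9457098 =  - 634852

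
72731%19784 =13379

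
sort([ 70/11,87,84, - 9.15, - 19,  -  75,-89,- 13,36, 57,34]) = [  -  89, - 75, - 19, - 13, - 9.15 , 70/11,34,36, 57,84,87 ]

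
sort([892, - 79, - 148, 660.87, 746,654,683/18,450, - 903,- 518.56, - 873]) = [- 903, - 873  , - 518.56, - 148 , - 79,683/18, 450, 654, 660.87, 746,892 ] 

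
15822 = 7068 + 8754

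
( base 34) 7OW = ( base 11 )6798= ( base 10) 8940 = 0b10001011101100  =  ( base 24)FCC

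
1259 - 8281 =-7022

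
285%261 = 24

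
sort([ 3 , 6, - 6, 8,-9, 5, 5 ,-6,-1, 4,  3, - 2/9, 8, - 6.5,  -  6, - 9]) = [ - 9 ,-9, - 6.5 , - 6, - 6, - 6, -1, - 2/9, 3,  3, 4 , 5 , 5,6,8,8]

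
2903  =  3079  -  176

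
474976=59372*8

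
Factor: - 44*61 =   -  2^2*11^1 *61^1 =- 2684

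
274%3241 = 274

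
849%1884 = 849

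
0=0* ( - 394) 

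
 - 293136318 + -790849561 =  - 1083985879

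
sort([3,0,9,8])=[ 0, 3,8, 9 ]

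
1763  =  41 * 43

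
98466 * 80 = 7877280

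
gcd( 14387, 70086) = 1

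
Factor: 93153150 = 2^1  *  3^2 * 5^2*137^1 * 1511^1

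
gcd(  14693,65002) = 7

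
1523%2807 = 1523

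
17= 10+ 7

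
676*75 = 50700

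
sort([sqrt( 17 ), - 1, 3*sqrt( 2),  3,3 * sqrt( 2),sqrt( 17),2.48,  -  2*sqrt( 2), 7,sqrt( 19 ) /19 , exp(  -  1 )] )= [  -  2*sqrt(2), - 1,sqrt( 19 ) /19, exp( - 1 ), 2.48,3,sqrt(17),sqrt( 17 ),3* sqrt( 2),3 * sqrt( 2),7] 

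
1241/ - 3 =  - 414 + 1/3 =- 413.67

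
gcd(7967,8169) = 1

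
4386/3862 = 2193/1931 =1.14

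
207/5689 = 207/5689=0.04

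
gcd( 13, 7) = 1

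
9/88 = 9/88 = 0.10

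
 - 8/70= - 1 +31/35=- 0.11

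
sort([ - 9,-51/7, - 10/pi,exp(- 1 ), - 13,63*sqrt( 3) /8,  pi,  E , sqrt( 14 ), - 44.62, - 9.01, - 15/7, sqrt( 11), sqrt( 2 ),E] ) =[ - 44.62, - 13, - 9.01, - 9,-51/7,-10/pi, - 15/7 , exp( - 1),sqrt( 2), E,E,pi, sqrt (11 ),  sqrt( 14),63*sqrt ( 3)/8]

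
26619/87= 8873/29  =  305.97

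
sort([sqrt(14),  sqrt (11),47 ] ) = [ sqrt( 11),sqrt( 14), 47 ] 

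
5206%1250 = 206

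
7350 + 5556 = 12906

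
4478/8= 2239/4=559.75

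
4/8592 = 1/2148  =  0.00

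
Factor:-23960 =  - 2^3*5^1*599^1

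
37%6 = 1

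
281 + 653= 934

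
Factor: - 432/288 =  - 3/2 = - 2^( - 1)*3^1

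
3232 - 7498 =-4266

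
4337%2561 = 1776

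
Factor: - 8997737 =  - 7^1*41^1 * 107^1*293^1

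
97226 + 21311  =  118537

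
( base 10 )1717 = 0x6b5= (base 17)5G0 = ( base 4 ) 122311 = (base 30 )1r7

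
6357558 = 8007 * 794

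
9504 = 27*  352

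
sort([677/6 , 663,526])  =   [ 677/6,526, 663 ] 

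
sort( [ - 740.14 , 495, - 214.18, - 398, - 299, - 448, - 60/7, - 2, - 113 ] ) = [- 740.14, -448, - 398,  -  299, - 214.18, - 113, - 60/7, - 2 , 495 ]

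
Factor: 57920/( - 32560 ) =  - 2^2*11^( - 1 )*37^( -1 )*181^1 = - 724/407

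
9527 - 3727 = 5800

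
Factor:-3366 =-2^1*3^2*11^1*17^1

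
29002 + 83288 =112290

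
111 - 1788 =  - 1677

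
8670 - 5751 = 2919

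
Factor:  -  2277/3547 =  - 3^2*11^1*23^1*3547^( - 1)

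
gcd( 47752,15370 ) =2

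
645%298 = 49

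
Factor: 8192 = 2^13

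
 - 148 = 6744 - 6892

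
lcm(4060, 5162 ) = 361340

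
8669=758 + 7911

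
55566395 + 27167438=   82733833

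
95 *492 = 46740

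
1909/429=1909/429 = 4.45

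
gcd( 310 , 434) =62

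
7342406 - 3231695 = 4110711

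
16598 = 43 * 386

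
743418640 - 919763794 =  - 176345154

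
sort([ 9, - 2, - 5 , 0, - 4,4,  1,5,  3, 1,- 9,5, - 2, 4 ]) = [-9, - 5, - 4, - 2, - 2, 0, 1,1,  3 , 4,4,  5, 5,  9 ] 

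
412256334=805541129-393284795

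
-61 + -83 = - 144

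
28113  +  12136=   40249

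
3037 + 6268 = 9305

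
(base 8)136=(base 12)7A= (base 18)54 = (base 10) 94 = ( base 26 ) 3G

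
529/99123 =529/99123 = 0.01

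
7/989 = 7/989 = 0.01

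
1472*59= 86848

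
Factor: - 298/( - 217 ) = 2^1*7^( - 1 ) * 31^( - 1 )*149^1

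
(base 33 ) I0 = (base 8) 1122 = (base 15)299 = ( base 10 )594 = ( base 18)1F0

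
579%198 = 183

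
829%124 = 85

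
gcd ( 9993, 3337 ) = 1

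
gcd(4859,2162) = 1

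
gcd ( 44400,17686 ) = 74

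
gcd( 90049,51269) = 1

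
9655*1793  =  17311415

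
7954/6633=1 + 1321/6633 = 1.20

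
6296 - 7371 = -1075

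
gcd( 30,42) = 6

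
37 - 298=-261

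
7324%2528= 2268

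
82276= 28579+53697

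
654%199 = 57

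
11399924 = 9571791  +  1828133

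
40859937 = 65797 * 621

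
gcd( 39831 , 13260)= 51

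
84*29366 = 2466744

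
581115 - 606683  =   - 25568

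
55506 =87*638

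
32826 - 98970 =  - 66144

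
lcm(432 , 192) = 1728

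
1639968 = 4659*352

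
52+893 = 945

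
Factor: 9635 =5^1*41^1*47^1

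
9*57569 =518121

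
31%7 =3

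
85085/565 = 17017/113 = 150.59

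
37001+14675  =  51676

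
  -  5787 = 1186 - 6973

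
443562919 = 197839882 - -245723037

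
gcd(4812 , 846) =6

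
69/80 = 69/80 = 0.86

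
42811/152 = 42811/152 =281.65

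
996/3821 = 996/3821 = 0.26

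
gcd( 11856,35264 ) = 304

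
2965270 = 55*53914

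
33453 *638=21343014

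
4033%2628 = 1405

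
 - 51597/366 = -17199/122 = - 140.98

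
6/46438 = 3/23219 =0.00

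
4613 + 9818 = 14431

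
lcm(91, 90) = 8190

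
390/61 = 390/61 = 6.39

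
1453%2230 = 1453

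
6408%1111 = 853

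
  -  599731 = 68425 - 668156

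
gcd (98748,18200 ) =52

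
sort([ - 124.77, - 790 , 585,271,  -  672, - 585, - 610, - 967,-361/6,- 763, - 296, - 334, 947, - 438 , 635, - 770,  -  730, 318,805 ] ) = [-967, - 790, - 770,-763,- 730,-672,-610,-585, - 438, - 334  , - 296, - 124.77, - 361/6,271, 318, 585 , 635,  805, 947] 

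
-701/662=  - 701/662 = - 1.06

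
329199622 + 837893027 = 1167092649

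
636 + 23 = 659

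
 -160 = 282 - 442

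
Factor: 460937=460937^1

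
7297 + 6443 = 13740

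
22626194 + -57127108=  - 34500914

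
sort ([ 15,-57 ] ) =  [ - 57, 15] 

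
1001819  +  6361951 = 7363770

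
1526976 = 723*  2112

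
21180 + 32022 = 53202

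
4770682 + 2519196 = 7289878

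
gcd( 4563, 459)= 27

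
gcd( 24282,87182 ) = 2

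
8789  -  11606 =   -  2817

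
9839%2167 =1171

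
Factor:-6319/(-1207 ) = 17^(-1 ) * 89^1 = 89/17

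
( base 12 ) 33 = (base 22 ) 1h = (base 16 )27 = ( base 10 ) 39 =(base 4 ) 213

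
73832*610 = 45037520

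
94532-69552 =24980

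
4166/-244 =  - 18 + 113/122 = -17.07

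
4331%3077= 1254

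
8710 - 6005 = 2705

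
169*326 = 55094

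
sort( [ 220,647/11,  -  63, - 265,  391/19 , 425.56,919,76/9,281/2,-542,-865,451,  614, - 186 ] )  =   [ - 865,-542,-265,-186,-63, 76/9,391/19,647/11 , 281/2,220,425.56, 451,614,919 ]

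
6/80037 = 2/26679 = 0.00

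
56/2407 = 56/2407  =  0.02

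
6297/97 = 64 + 89/97=64.92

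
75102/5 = 75102/5 = 15020.40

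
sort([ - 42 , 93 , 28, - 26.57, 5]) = [ - 42,-26.57, 5,  28,93]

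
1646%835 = 811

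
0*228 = 0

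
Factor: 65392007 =41^1 *1594927^1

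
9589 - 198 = 9391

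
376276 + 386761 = 763037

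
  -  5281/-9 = 5281/9 = 586.78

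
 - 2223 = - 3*741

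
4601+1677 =6278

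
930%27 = 12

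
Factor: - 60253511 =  - 71^1 *809^1*1049^1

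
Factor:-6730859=-109^1 * 61751^1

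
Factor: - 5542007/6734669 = -17^( - 1 )*449^1*12343^1*396157^(-1)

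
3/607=3/607 = 0.00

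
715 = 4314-3599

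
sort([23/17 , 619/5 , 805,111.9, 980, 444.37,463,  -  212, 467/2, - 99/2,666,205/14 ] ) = [ - 212,-99/2,  23/17 , 205/14 , 111.9, 619/5,  467/2 , 444.37,463,666, 805, 980 ]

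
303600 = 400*759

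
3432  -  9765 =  - 6333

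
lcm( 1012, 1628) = 37444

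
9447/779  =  9447/779 = 12.13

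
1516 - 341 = 1175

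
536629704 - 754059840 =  - 217430136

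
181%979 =181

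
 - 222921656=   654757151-877678807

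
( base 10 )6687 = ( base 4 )1220133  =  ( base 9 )10150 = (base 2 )1101000011111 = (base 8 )15037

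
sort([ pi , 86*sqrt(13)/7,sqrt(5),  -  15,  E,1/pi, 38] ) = [-15 , 1/pi, sqrt(5),E,pi,38,86*sqrt(13)/7]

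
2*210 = 420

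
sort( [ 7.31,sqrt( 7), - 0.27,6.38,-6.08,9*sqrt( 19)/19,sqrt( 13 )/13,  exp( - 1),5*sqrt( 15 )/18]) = [ - 6.08, - 0.27,sqrt(13)/13,  exp( - 1 ),5*sqrt (15 ) /18, 9 *sqrt(19) /19,sqrt( 7), 6.38, 7.31]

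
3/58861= 3/58861 = 0.00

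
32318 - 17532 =14786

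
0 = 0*13413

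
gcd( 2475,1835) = 5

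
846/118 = 423/59 =7.17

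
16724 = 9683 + 7041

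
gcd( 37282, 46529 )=7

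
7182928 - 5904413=1278515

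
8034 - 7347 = 687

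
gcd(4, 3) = 1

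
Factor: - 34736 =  - 2^4 * 13^1*167^1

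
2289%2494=2289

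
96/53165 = 96/53165=0.00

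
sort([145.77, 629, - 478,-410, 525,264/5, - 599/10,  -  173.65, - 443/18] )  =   [ - 478, - 410, - 173.65,-599/10,  -  443/18,264/5, 145.77,525,629 ] 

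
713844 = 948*753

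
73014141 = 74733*977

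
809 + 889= 1698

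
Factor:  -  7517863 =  - 19^1 * 395677^1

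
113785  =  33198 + 80587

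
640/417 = 640/417 = 1.53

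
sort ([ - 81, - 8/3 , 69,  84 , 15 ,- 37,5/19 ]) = [ - 81, - 37, - 8/3,5/19,15,69,84] 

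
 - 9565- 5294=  - 14859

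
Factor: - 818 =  - 2^1 * 409^1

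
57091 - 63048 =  - 5957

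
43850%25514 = 18336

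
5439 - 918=4521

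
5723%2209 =1305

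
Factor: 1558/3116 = 2^ ( - 1 ) = 1/2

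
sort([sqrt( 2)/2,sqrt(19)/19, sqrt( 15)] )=[ sqrt ( 19) /19,sqrt( 2)/2, sqrt( 15) ] 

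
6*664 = 3984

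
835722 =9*92858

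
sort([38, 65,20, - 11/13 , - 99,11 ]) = [ - 99,- 11/13 , 11,  20,  38,65 ]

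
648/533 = 648/533=1.22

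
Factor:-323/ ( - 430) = 2^ ( - 1)*5^( - 1)*17^1*19^1 * 43^(-1) 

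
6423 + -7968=  -  1545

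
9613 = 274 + 9339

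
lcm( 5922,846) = 5922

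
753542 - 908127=- 154585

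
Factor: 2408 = 2^3*7^1*43^1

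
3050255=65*46927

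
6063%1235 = 1123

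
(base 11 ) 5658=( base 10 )7444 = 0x1D14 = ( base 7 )30463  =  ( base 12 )4384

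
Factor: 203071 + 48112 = 23^1*67^1*163^1 = 251183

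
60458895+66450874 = 126909769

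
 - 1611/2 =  -1611/2 = - 805.50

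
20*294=5880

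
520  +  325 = 845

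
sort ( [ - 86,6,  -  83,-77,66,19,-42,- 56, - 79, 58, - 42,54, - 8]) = [-86, - 83, - 79,-77, - 56 , - 42,-42, - 8, 6,19, 54, 58,  66]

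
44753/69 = 648 + 41/69 = 648.59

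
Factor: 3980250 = 2^1*3^2 * 5^3 *29^1*61^1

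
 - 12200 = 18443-30643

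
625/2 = 312+1/2 =312.50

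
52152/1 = 52152 = 52152.00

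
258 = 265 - 7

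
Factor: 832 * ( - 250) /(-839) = 2^7*5^3*13^1*839^( - 1 ) = 208000/839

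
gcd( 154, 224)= 14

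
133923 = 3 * 44641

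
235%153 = 82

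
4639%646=117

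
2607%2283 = 324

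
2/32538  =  1/16269 = 0.00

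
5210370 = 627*8310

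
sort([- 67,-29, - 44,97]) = [- 67, - 44, - 29, 97 ]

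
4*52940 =211760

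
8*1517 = 12136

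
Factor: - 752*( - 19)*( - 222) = -3171936  =  - 2^5*3^1*19^1*37^1*47^1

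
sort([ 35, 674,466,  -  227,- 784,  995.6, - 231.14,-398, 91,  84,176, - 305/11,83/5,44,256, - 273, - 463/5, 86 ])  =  [ - 784,-398, - 273, - 231.14 , - 227,-463/5, - 305/11,83/5,35,44,  84, 86,91,176,256,466,674, 995.6] 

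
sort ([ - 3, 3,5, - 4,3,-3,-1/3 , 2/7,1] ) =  [ - 4,-3,  -  3, - 1/3,2/7, 1, 3, 3,5 ]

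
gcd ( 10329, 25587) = 3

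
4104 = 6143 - 2039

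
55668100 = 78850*706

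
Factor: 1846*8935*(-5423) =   -  2^1*5^1*11^1 * 13^1*17^1*29^1*71^1*1787^1 = -89447016230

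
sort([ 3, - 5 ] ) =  [-5,3 ] 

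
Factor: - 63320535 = -3^4*5^1*156347^1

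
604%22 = 10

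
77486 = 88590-11104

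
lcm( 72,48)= 144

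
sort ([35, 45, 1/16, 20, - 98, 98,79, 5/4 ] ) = [ -98, 1/16, 5/4, 20,35, 45,79,98]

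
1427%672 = 83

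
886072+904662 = 1790734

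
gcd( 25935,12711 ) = 57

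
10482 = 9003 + 1479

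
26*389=10114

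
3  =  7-4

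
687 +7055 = 7742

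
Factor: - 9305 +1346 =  - 7959=-  3^1*7^1* 379^1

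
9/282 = 3/94 = 0.03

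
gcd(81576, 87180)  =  12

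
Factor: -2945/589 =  - 5^1 = - 5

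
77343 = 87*889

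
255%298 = 255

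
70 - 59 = 11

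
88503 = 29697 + 58806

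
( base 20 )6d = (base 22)61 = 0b10000101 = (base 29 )4h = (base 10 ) 133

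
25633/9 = 25633/9=2848.11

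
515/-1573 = -1 + 1058/1573 = - 0.33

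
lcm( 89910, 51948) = 2337660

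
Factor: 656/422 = 328/211=2^3 *41^1*211^ ( - 1)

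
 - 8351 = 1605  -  9956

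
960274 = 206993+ 753281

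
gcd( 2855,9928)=1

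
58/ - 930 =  - 1  +  436/465 = - 0.06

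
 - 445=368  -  813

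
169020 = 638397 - 469377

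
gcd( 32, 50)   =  2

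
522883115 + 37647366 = 560530481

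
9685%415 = 140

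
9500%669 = 134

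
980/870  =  1 + 11/87 =1.13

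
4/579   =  4/579 = 0.01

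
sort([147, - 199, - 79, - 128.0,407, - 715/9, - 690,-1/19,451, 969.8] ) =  [ - 690,-199, - 128.0, - 715/9,- 79, - 1/19 , 147 , 407, 451,969.8] 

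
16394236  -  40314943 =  - 23920707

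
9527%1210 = 1057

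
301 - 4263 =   -  3962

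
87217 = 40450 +46767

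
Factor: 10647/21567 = 39/79 = 3^1*13^1 *79^ (-1)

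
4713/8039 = 4713/8039 = 0.59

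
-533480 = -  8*66685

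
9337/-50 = -187 + 13/50 = - 186.74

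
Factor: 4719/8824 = 2^( - 3)*3^1*11^2*13^1*1103^(-1)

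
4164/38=2082/19 = 109.58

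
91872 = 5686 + 86186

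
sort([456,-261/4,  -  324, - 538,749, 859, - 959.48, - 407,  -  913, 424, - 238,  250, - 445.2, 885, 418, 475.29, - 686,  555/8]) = [ -959.48 , - 913, - 686 , - 538 , - 445.2, - 407  , - 324,-238, - 261/4, 555/8 , 250, 418,424, 456, 475.29, 749, 859,885 ]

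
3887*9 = 34983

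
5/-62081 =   -  5/62081 = - 0.00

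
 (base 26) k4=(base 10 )524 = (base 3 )201102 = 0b1000001100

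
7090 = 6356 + 734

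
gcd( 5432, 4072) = 8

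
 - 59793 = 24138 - 83931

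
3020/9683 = 3020/9683 = 0.31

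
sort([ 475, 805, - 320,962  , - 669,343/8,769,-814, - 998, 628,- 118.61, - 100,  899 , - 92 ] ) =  [ - 998, - 814, - 669, -320, - 118.61, - 100,-92,343/8 , 475,628,769,805,  899 , 962] 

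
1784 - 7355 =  - 5571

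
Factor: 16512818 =2^1*  7^1 * 397^1 * 2971^1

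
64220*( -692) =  - 44440240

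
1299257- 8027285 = -6728028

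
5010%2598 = 2412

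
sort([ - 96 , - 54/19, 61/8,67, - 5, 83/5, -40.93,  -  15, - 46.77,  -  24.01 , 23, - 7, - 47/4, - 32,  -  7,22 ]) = [-96, - 46.77, - 40.93,-32, - 24.01 , - 15, - 47/4, - 7, - 7,  -  5, - 54/19,61/8,  83/5,  22, 23 , 67]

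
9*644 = 5796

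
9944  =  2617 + 7327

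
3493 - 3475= 18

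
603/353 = 1 + 250/353 =1.71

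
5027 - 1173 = 3854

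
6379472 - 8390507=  - 2011035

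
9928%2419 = 252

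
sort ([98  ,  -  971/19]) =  [ - 971/19,  98 ]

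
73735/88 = 73735/88 =837.90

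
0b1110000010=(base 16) 382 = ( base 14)482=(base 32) s2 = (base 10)898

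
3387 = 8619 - 5232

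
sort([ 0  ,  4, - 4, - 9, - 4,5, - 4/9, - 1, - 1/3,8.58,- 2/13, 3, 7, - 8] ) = [-9, - 8, - 4, - 4, - 1,-4/9, - 1/3, -2/13,0,  3,  4, 5, 7,8.58] 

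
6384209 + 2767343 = 9151552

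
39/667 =39/667 = 0.06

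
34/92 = 17/46 = 0.37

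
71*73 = 5183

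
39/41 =39/41 = 0.95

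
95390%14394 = 9026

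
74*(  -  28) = -2072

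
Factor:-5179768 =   -  2^3*11^2*5351^1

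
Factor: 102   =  2^1*3^1*17^1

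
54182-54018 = 164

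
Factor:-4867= - 31^1*157^1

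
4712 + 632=5344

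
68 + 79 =147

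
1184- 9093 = -7909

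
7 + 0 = 7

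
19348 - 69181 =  - 49833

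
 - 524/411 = - 524/411= - 1.27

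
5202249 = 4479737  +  722512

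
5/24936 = 5/24936= 0.00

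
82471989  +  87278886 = 169750875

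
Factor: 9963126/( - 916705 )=- 2^1*3^2* 5^( - 1)*139^( - 1)*1319^( - 1)*553507^1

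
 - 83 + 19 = -64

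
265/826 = 265/826=   0.32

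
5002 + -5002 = 0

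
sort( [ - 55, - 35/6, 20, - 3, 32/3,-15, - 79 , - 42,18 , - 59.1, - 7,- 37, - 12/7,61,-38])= [ - 79, - 59.1, - 55,-42, - 38, - 37, - 15, - 7, - 35/6, - 3 , - 12/7, 32/3, 18,20, 61] 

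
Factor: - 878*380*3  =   - 1000920=-  2^3*3^1*5^1*19^1 * 439^1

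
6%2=0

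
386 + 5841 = 6227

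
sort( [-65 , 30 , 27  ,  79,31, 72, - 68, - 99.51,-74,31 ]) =[ - 99.51,  -  74 , - 68, - 65, 27,  30 , 31, 31,72, 79]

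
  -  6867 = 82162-89029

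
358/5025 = 358/5025=0.07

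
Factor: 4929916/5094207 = 2^2*3^(-2 )*79^1*15601^1*566023^( - 1)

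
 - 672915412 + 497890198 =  - 175025214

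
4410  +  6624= 11034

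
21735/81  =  805/3= 268.33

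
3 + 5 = 8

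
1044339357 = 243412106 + 800927251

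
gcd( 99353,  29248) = 1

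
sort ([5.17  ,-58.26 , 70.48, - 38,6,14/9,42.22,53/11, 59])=[-58.26,-38,14/9, 53/11,5.17,6, 42.22,59,  70.48]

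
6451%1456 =627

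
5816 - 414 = 5402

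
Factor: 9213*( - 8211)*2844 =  - 215142749892 = - 2^2*3^4*7^1*17^1*23^1*37^1*79^1*83^1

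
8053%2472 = 637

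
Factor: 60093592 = 2^3*13^1*139^1 * 4157^1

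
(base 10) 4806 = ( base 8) 11306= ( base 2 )1001011000110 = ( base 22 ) 9KA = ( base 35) 3wb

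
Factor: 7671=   3^1*2557^1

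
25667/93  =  25667/93 = 275.99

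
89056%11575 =8031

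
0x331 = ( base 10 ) 817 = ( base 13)4AB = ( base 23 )1cc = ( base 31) QB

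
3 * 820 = 2460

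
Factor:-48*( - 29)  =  1392 =2^4*3^1  *29^1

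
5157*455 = 2346435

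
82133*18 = 1478394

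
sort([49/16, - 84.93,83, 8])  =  [  -  84.93,49/16,  8 , 83 ]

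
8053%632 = 469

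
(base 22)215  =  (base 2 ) 1111100011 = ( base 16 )3E3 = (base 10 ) 995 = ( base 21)258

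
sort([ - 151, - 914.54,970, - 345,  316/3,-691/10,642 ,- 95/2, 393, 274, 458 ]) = [ - 914.54, - 345,-151, - 691/10,  -  95/2, 316/3 , 274,393,458, 642,970]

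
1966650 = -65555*( - 30)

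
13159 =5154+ 8005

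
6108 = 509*12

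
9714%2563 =2025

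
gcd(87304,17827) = 1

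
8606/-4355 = -2 + 8/335  =  - 1.98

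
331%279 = 52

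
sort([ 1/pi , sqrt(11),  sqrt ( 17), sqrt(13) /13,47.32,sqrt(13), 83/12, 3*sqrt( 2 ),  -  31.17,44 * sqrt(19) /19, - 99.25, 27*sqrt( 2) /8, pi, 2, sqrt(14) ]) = [-99.25,-31.17,sqrt( 13) /13,1/pi, 2,pi,sqrt( 11 ), sqrt( 13),sqrt(14 ) , sqrt(17 ) , 3 * sqrt(2),27*sqrt(2 )/8,83/12,44*sqrt(19)/19,47.32]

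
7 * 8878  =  62146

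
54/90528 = 9/15088 = 0.00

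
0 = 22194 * 0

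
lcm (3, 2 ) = 6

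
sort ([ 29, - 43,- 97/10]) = [-43,-97/10,29 ]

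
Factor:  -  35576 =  - 2^3*4447^1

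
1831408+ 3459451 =5290859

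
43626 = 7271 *6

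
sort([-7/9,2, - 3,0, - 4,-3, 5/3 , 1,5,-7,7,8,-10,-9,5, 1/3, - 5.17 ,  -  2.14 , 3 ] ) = [-10,  -  9,-7,-5.17, - 4,- 3,-3, - 2.14 , - 7/9,0, 1/3, 1, 5/3, 2, 3, 5,5,7, 8]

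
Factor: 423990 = 2^1*3^2*5^1*7^1*673^1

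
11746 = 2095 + 9651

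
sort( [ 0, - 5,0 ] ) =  [-5,0,  0 ] 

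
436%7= 2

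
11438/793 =11438/793  =  14.42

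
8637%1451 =1382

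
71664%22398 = 4470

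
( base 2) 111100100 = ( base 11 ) 400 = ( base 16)1e4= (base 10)484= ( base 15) 224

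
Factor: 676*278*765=2^3 * 3^2*5^1*13^2*17^1*139^1 = 143764920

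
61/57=1 + 4/57= 1.07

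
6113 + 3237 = 9350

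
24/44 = 6/11 = 0.55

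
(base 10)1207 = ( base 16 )4b7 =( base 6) 5331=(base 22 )2aj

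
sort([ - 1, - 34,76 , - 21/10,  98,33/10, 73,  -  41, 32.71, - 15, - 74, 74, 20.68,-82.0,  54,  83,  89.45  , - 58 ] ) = [ - 82.0, - 74,  -  58,  -  41, - 34, - 15, - 21/10, - 1, 33/10, 20.68, 32.71, 54, 73, 74, 76,83, 89.45,98]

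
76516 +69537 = 146053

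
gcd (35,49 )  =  7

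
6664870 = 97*68710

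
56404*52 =2933008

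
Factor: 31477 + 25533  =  57010 = 2^1*5^1*5701^1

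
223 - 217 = 6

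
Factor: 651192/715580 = 162798/178895 =2^1*3^1 * 5^( - 1 ) * 37^(- 1) * 43^1*631^1 * 967^( - 1 )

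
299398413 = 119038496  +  180359917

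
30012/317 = 30012/317  =  94.68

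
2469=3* 823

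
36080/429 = 84+4/39 = 84.10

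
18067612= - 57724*(-313)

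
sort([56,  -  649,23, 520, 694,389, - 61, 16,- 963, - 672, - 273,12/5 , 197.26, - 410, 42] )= [ - 963,  -  672 , - 649,-410, - 273,-61, 12/5,16 , 23, 42,56, 197.26,389,520 , 694] 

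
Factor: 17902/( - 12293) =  - 2^1*19^( - 1 )  *  647^ ( -1)*8951^1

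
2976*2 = 5952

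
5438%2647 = 144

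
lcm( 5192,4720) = 51920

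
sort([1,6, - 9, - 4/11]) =[ - 9,-4/11,1, 6]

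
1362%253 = 97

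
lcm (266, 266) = 266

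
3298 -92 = 3206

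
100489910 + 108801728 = 209291638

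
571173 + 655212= 1226385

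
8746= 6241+2505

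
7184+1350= 8534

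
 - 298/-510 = 149/255 = 0.58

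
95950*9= 863550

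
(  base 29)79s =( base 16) 1820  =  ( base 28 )7OG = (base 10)6176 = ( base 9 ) 8422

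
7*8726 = 61082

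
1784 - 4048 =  - 2264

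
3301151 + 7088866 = 10390017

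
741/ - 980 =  - 741/980 = -0.76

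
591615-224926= 366689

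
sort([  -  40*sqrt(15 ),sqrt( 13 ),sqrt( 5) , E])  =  [ - 40* sqrt(15), sqrt( 5),E, sqrt(13) ] 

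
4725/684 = 6 + 69/76 = 6.91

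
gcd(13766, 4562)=2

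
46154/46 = 23077/23 = 1003.35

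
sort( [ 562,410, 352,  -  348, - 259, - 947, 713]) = [ - 947, - 348, - 259,352, 410,562, 713]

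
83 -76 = 7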